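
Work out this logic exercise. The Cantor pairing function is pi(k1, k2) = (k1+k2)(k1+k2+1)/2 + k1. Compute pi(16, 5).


k1 + k2 = 21
(k1+k2)(k1+k2+1)/2 = 21 * 22 / 2 = 231
pi = 231 + 16 = 247

247


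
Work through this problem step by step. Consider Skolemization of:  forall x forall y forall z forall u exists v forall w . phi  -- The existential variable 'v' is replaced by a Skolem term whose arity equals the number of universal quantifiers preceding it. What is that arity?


Quantifier prefix: forall x forall y forall z forall u exists v forall w
'v' is existentially quantified at position 5.
Universal variables preceding it: x, y, z, u
Skolem function arity = 4

4


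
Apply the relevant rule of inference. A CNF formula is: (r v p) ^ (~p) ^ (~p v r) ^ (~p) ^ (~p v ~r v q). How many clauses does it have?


A CNF formula is a conjunction of clauses.
Clauses are separated by ^.
Counting the conjuncts: 5 clauses.

5


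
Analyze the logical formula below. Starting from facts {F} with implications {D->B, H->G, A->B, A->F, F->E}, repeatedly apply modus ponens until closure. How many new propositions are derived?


Initial facts: {F}
Apply modus ponens to closure:
  F and F->E  =>  E
Final known: {E, F}
New propositions: {E}
Count = 1

1


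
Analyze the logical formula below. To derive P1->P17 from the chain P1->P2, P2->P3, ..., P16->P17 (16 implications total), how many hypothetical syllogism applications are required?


With 16 implications in a chain connecting 17 propositions:
P1->P2, P2->P3, ..., P16->P17
Steps needed = (number of implications) - 1 = 16 - 1 = 15

15


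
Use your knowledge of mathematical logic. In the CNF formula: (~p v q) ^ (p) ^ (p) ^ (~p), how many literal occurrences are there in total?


Counting literals in each clause:
Clause 1: 2 literal(s)
Clause 2: 1 literal(s)
Clause 3: 1 literal(s)
Clause 4: 1 literal(s)
Total = 5

5


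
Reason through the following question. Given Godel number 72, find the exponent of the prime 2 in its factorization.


Factorize 72 by dividing by 2 repeatedly.
Division steps: 2 divides 72 exactly 3 time(s).
Exponent of 2 = 3

3


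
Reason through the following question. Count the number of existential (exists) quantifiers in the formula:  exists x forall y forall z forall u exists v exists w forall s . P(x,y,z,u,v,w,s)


Quantifier prefix: exists x forall y forall z forall u exists v exists w forall s
Mark each quantifier type:
  E U U U E E U
Universal count = 4, Existential count = 3
Asked for existential (exists) quantifiers: 3

3


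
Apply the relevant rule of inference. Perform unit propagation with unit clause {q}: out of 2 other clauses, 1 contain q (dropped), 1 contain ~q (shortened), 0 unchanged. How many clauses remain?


Satisfied (removed): 1
Shortened (remain): 1
Unchanged (remain): 0
Remaining = 1 + 0 = 1

1


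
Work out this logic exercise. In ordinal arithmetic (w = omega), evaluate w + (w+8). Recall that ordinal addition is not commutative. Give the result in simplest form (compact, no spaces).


Compute w + (w+8).
Ordinal + is associative but NOT commutative; for finite n>0, n + w = w but w + n stays w+n.
w + (w+8) = (w+w) + 8 = w*2+8.
Result = w*2+8

w*2+8


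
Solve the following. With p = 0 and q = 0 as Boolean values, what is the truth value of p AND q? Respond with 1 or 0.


p = 0, q = 0
Operation: p AND q
Evaluate: 0 AND 0 = 0

0


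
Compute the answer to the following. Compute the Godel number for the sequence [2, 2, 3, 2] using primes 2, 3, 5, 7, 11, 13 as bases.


Encode each element as an exponent of the corresponding prime:
  2^2 = 4
  3^2 = 9
  5^3 = 125
  7^2 = 49
Product = 4 * 9 * 125 * 49 = 220500

220500


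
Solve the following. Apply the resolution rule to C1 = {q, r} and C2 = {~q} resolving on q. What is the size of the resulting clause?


Remove q from C1 and ~q from C2.
C1 remainder: {r}
C2 remainder: {}
Union (resolvent): {r}
Resolvent has 1 literal(s).

1


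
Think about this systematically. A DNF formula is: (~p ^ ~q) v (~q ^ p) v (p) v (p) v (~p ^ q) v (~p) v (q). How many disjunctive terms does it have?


A DNF formula is a disjunction of terms (conjunctions).
Terms are separated by v.
Counting the disjuncts: 7 terms.

7


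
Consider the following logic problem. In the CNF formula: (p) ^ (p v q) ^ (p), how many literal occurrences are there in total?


Counting literals in each clause:
Clause 1: 1 literal(s)
Clause 2: 2 literal(s)
Clause 3: 1 literal(s)
Total = 4

4


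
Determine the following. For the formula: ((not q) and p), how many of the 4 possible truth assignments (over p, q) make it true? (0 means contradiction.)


Check all 4 assignments:
p=0, q=0: 0
p=0, q=1: 0
p=1, q=0: 1
p=1, q=1: 0
Count of True = 1

1


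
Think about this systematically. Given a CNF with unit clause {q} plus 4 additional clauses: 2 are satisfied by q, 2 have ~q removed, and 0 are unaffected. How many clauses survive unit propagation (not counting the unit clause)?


Satisfied (removed): 2
Shortened (remain): 2
Unchanged (remain): 0
Remaining = 2 + 0 = 2

2


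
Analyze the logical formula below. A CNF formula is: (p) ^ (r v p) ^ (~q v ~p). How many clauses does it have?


A CNF formula is a conjunction of clauses.
Clauses are separated by ^.
Counting the conjuncts: 3 clauses.

3


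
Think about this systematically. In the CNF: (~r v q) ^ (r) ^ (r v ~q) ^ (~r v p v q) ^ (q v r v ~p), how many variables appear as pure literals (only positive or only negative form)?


Check each variable for pure literal status:
p: mixed (not pure)
q: mixed (not pure)
r: mixed (not pure)
Pure literal count = 0

0


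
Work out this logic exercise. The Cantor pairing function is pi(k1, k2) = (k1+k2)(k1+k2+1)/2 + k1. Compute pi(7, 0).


k1 + k2 = 7
(k1+k2)(k1+k2+1)/2 = 7 * 8 / 2 = 28
pi = 28 + 7 = 35

35


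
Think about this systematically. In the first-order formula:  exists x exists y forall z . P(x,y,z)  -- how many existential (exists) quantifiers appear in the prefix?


Quantifier prefix: exists x exists y forall z
Mark each quantifier type:
  E E U
Universal count = 1, Existential count = 2
Asked for existential (exists) quantifiers: 2

2


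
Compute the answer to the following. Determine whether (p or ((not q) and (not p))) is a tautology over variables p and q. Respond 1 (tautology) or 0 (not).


Check all 4 assignments:
p=0, q=0: 1
p=0, q=1: 0
p=1, q=0: 1
p=1, q=1: 1
Satisfying count = 3/4.
Tautology iff count = 4: no.

0


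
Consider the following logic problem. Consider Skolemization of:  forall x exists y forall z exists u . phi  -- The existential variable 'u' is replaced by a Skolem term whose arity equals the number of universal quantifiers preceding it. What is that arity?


Quantifier prefix: forall x exists y forall z exists u
'u' is existentially quantified at position 4.
Universal variables preceding it: x, z
Skolem function arity = 2

2


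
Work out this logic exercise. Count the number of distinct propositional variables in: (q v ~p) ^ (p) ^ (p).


Identify each variable that appears in the formula.
Variables found: p, q
Count = 2

2


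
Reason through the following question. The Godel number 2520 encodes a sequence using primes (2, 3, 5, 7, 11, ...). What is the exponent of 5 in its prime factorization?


Factorize 2520 by dividing by 5 repeatedly.
Division steps: 5 divides 2520 exactly 1 time(s).
Exponent of 5 = 1

1


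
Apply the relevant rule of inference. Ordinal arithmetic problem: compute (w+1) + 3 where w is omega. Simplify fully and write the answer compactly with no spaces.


Compute (w+1) + 3.
Ordinal + is associative but NOT commutative; for finite n>0, n + w = w but w + n stays w+n.
By associativity: (w+1) + 3 = w + (1+3) = w+4.
Result = w+4

w+4


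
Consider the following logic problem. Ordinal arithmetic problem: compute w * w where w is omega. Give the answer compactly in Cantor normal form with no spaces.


Compute w * w.
Ordinal * is associative and left-distributive over +, but NOT commutative; for finite n>1, n*w = w but w*n stays w*n.
w * w = w^2 by definition.
Result = w^2

w^2


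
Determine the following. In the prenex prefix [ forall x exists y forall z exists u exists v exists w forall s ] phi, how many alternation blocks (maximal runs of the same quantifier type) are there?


Quantifier-type sequence: A E A E E E A  (A=forall, E=exists)
Group into maximal same-type runs:
  Ax1 | Ex1 | Ax1 | Ex3 | Ax1
Number of blocks = 5

5


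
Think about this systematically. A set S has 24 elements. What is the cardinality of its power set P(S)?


The power set of a set with n elements has 2^n elements.
|P(S)| = 2^24 = 16777216

16777216


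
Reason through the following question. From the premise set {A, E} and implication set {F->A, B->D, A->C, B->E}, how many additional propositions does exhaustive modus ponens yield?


Initial facts: {A, E}
Apply modus ponens to closure:
  A and A->C  =>  C
Final known: {A, C, E}
New propositions: {C}
Count = 1

1


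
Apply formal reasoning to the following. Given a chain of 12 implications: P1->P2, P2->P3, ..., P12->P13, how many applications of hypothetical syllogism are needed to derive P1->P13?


With 12 implications in a chain connecting 13 propositions:
P1->P2, P2->P3, ..., P12->P13
Steps needed = (number of implications) - 1 = 12 - 1 = 11

11


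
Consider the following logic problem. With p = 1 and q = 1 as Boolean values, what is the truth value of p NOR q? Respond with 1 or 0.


p = 1, q = 1
Operation: p NOR q
Evaluate: 1 NOR 1 = 0

0


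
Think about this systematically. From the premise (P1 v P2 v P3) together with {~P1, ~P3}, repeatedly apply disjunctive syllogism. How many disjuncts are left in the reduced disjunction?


Original disjuncts (3): P1, P2, P3
Negated (eliminate): ~P1, ~P3
Remaining disjuncts: P2
Count = 3 - 2 = 1

1


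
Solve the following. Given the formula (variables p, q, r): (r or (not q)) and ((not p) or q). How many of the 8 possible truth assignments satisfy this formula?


Evaluate all 8 assignments for p, q, r:
p=0, q=0, r=0: 1
p=0, q=0, r=1: 1
p=0, q=1, r=0: 0
p=0, q=1, r=1: 1
p=1, q=0, r=0: 0
p=1, q=0, r=1: 0
p=1, q=1, r=0: 0
p=1, q=1, r=1: 1
Satisfying count = 4

4


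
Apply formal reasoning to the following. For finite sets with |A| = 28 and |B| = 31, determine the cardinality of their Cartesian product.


The Cartesian product A x B contains all ordered pairs (a, b).
|A x B| = |A| * |B| = 28 * 31 = 868

868


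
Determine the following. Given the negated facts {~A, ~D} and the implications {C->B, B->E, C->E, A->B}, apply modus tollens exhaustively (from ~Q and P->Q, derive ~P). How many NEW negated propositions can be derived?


Initial negated facts: {~A, ~D}
Apply modus tollens to closure:
  (no implication fires)
Final negated: {~A, ~D}
New negations: {(none)}
Count = 0

0


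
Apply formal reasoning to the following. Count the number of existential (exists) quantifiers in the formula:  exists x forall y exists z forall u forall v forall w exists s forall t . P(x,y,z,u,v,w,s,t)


Quantifier prefix: exists x forall y exists z forall u forall v forall w exists s forall t
Mark each quantifier type:
  E U E U U U E U
Universal count = 5, Existential count = 3
Asked for existential (exists) quantifiers: 3

3


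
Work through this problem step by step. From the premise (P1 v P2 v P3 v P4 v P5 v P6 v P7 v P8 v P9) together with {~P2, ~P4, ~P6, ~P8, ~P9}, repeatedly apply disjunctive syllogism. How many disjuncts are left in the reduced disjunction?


Original disjuncts (9): P1, P2, P3, P4, P5, P6, P7, P8, P9
Negated (eliminate): ~P2, ~P4, ~P6, ~P8, ~P9
Remaining disjuncts: P1, P3, P5, P7
Count = 9 - 5 = 4

4


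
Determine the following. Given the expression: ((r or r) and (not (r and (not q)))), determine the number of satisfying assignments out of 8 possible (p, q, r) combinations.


Check all 8 assignments:
p=0, q=0, r=0: 0
p=0, q=0, r=1: 0
p=0, q=1, r=0: 0
p=0, q=1, r=1: 1
p=1, q=0, r=0: 0
p=1, q=0, r=1: 0
p=1, q=1, r=0: 0
p=1, q=1, r=1: 1
Count of True = 2

2


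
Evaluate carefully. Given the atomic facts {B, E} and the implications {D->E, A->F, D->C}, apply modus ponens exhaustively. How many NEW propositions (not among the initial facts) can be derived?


Initial facts: {B, E}
Apply modus ponens to closure:
  (no implication fires)
Final known: {B, E}
New propositions: {(none)}
Count = 0

0


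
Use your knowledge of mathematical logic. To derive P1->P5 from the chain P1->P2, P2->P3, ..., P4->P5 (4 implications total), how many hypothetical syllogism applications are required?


With 4 implications in a chain connecting 5 propositions:
P1->P2, P2->P3, ..., P4->P5
Steps needed = (number of implications) - 1 = 4 - 1 = 3

3


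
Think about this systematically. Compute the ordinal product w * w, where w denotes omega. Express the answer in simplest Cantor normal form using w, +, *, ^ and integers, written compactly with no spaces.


Compute w * w.
Ordinal * is associative and left-distributive over +, but NOT commutative; for finite n>1, n*w = w but w*n stays w*n.
w * w = w^2 by definition.
Result = w^2

w^2


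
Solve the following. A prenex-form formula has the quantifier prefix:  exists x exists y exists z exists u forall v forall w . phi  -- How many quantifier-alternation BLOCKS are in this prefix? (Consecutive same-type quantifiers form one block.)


Quantifier-type sequence: E E E E A A  (A=forall, E=exists)
Group into maximal same-type runs:
  Ex4 | Ax2
Number of blocks = 2

2


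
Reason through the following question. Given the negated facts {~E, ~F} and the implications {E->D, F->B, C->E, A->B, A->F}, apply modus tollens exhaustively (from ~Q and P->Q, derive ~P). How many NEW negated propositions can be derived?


Initial negated facts: {~E, ~F}
Apply modus tollens to closure:
  ~E and C->E  =>  ~C
  ~F and A->F  =>  ~A
Final negated: {~A, ~C, ~E, ~F}
New negations: {~A, ~C}
Count = 2

2


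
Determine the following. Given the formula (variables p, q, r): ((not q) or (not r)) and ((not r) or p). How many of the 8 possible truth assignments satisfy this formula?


Evaluate all 8 assignments for p, q, r:
p=0, q=0, r=0: 1
p=0, q=0, r=1: 0
p=0, q=1, r=0: 1
p=0, q=1, r=1: 0
p=1, q=0, r=0: 1
p=1, q=0, r=1: 1
p=1, q=1, r=0: 1
p=1, q=1, r=1: 0
Satisfying count = 5

5


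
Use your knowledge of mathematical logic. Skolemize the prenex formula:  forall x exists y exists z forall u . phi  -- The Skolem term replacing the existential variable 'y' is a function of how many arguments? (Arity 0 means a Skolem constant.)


Quantifier prefix: forall x exists y exists z forall u
'y' is existentially quantified at position 2.
Universal variables preceding it: x
Skolem function arity = 1

1


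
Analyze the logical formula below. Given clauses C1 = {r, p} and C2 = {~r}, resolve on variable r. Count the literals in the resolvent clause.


Remove r from C1 and ~r from C2.
C1 remainder: {p}
C2 remainder: {}
Union (resolvent): {p}
Resolvent has 1 literal(s).

1


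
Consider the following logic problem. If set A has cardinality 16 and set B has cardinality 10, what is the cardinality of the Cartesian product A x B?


The Cartesian product A x B contains all ordered pairs (a, b).
|A x B| = |A| * |B| = 16 * 10 = 160

160


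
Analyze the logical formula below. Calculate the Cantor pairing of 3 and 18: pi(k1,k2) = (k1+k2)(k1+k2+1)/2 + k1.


k1 + k2 = 21
(k1+k2)(k1+k2+1)/2 = 21 * 22 / 2 = 231
pi = 231 + 3 = 234

234


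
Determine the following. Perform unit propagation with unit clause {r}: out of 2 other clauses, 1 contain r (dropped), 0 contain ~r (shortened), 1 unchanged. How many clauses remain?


Satisfied (removed): 1
Shortened (remain): 0
Unchanged (remain): 1
Remaining = 0 + 1 = 1

1


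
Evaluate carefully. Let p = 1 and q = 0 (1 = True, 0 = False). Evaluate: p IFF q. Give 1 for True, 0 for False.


p = 1, q = 0
Operation: p IFF q
Evaluate: 1 IFF 0 = 0

0


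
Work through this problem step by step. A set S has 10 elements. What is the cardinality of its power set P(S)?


The power set of a set with n elements has 2^n elements.
|P(S)| = 2^10 = 1024

1024


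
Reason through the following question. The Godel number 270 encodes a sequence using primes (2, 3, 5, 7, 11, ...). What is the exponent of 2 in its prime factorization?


Factorize 270 by dividing by 2 repeatedly.
Division steps: 2 divides 270 exactly 1 time(s).
Exponent of 2 = 1

1


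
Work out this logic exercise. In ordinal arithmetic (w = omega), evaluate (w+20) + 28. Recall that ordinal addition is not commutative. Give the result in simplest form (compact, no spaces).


Compute (w+20) + 28.
Ordinal + is associative but NOT commutative; for finite n>0, n + w = w but w + n stays w+n.
By associativity: (w+20) + 28 = w + (20+28) = w+48.
Result = w+48

w+48


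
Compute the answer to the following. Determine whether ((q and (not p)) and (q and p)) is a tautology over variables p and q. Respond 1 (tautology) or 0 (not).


Check all 4 assignments:
p=0, q=0: 0
p=0, q=1: 0
p=1, q=0: 0
p=1, q=1: 0
Satisfying count = 0/4.
Tautology iff count = 4: no.

0


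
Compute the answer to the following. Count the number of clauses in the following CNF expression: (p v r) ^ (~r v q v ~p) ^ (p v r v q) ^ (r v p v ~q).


A CNF formula is a conjunction of clauses.
Clauses are separated by ^.
Counting the conjuncts: 4 clauses.

4


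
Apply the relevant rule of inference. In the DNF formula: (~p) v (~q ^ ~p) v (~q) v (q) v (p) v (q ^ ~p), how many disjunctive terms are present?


A DNF formula is a disjunction of terms (conjunctions).
Terms are separated by v.
Counting the disjuncts: 6 terms.

6


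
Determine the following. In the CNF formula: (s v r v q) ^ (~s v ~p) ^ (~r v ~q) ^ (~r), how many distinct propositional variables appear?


Identify each variable that appears in the formula.
Variables found: p, q, r, s
Count = 4

4


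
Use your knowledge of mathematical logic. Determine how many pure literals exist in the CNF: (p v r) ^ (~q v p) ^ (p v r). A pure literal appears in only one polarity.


Check each variable for pure literal status:
p: pure positive
q: pure negative
r: pure positive
Pure literal count = 3

3


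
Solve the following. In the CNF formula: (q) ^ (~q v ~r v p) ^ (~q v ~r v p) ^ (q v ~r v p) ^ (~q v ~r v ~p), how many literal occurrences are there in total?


Counting literals in each clause:
Clause 1: 1 literal(s)
Clause 2: 3 literal(s)
Clause 3: 3 literal(s)
Clause 4: 3 literal(s)
Clause 5: 3 literal(s)
Total = 13

13


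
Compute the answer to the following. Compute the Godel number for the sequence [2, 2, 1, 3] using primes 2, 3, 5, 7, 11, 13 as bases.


Encode each element as an exponent of the corresponding prime:
  2^2 = 4
  3^2 = 9
  5^1 = 5
  7^3 = 343
Product = 4 * 9 * 5 * 343 = 61740

61740


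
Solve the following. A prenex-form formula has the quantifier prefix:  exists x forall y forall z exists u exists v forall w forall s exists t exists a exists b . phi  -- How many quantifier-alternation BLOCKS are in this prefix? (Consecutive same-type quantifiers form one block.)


Quantifier-type sequence: E A A E E A A E E E  (A=forall, E=exists)
Group into maximal same-type runs:
  Ex1 | Ax2 | Ex2 | Ax2 | Ex3
Number of blocks = 5

5


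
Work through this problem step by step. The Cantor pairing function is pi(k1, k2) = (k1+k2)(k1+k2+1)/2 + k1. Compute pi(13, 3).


k1 + k2 = 16
(k1+k2)(k1+k2+1)/2 = 16 * 17 / 2 = 136
pi = 136 + 13 = 149

149


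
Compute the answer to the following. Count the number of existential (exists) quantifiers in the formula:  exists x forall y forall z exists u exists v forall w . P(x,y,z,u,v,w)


Quantifier prefix: exists x forall y forall z exists u exists v forall w
Mark each quantifier type:
  E U U E E U
Universal count = 3, Existential count = 3
Asked for existential (exists) quantifiers: 3

3


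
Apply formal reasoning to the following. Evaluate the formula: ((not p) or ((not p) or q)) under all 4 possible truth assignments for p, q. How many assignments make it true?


Check all 4 assignments:
p=0, q=0: 1
p=0, q=1: 1
p=1, q=0: 0
p=1, q=1: 1
Count of True = 3

3


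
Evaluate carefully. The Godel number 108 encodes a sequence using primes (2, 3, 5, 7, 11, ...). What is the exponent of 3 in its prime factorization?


Factorize 108 by dividing by 3 repeatedly.
Division steps: 3 divides 108 exactly 3 time(s).
Exponent of 3 = 3

3


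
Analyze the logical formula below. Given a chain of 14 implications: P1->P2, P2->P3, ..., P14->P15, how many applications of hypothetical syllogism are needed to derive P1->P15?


With 14 implications in a chain connecting 15 propositions:
P1->P2, P2->P3, ..., P14->P15
Steps needed = (number of implications) - 1 = 14 - 1 = 13

13


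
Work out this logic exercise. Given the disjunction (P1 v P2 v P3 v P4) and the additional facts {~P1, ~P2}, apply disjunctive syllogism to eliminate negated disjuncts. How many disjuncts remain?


Original disjuncts (4): P1, P2, P3, P4
Negated (eliminate): ~P1, ~P2
Remaining disjuncts: P3, P4
Count = 4 - 2 = 2

2


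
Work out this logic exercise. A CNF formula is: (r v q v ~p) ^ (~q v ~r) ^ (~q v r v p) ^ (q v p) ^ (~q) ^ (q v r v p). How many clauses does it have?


A CNF formula is a conjunction of clauses.
Clauses are separated by ^.
Counting the conjuncts: 6 clauses.

6


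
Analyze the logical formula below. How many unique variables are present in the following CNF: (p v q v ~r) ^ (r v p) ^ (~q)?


Identify each variable that appears in the formula.
Variables found: p, q, r
Count = 3

3


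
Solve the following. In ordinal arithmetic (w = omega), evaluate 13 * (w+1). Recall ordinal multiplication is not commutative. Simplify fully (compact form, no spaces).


Compute 13 * (w+1).
Ordinal * is associative and left-distributive over +, but NOT commutative; for finite n>1, n*w = w but w*n stays w*n.
By left-distributivity: 13 * (w+1) = 13*w + 13*1 = w + 13 = w+13.
Result = w+13

w+13


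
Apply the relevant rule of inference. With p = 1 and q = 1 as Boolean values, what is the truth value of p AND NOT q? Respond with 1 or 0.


p = 1, q = 1
Operation: p AND NOT q
Evaluate: 1 AND NOT 1 = 0

0


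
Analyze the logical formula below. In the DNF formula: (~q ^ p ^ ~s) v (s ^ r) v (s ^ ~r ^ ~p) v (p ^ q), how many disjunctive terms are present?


A DNF formula is a disjunction of terms (conjunctions).
Terms are separated by v.
Counting the disjuncts: 4 terms.

4


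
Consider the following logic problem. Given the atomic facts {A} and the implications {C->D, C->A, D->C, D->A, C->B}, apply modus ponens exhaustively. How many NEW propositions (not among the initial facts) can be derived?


Initial facts: {A}
Apply modus ponens to closure:
  (no implication fires)
Final known: {A}
New propositions: {(none)}
Count = 0

0


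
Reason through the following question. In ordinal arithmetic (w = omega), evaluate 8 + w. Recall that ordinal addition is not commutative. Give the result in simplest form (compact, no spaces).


Compute 8 + w.
Ordinal + is associative but NOT commutative; for finite n>0, n + w = w but w + n stays w+n.
Any finite left addend is absorbed by w on the right: 8 + w = w.
Result = w

w


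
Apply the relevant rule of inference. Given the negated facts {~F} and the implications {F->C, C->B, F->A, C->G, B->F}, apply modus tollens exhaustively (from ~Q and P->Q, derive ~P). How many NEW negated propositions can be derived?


Initial negated facts: {~F}
Apply modus tollens to closure:
  ~F and B->F  =>  ~B
  ~B and C->B  =>  ~C
Final negated: {~B, ~C, ~F}
New negations: {~B, ~C}
Count = 2

2


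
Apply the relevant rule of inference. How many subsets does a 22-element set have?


The power set of a set with n elements has 2^n elements.
|P(S)| = 2^22 = 4194304

4194304


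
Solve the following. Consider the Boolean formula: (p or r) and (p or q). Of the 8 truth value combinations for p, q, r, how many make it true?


Evaluate all 8 assignments for p, q, r:
p=0, q=0, r=0: 0
p=0, q=0, r=1: 0
p=0, q=1, r=0: 0
p=0, q=1, r=1: 1
p=1, q=0, r=0: 1
p=1, q=0, r=1: 1
p=1, q=1, r=0: 1
p=1, q=1, r=1: 1
Satisfying count = 5

5


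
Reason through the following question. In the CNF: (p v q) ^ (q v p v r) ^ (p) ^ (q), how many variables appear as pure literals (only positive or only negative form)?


Check each variable for pure literal status:
p: pure positive
q: pure positive
r: pure positive
Pure literal count = 3

3


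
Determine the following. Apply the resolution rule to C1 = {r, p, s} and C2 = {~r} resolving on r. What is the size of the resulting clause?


Remove r from C1 and ~r from C2.
C1 remainder: {p, s}
C2 remainder: {}
Union (resolvent): {p, s}
Resolvent has 2 literal(s).

2


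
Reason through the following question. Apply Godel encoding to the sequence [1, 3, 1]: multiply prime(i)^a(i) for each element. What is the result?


Encode each element as an exponent of the corresponding prime:
  2^1 = 2
  3^3 = 27
  5^1 = 5
Product = 2 * 27 * 5 = 270

270


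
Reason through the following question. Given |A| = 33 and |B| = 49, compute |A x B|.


The Cartesian product A x B contains all ordered pairs (a, b).
|A x B| = |A| * |B| = 33 * 49 = 1617

1617


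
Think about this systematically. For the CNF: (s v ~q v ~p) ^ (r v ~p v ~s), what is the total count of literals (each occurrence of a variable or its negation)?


Counting literals in each clause:
Clause 1: 3 literal(s)
Clause 2: 3 literal(s)
Total = 6

6


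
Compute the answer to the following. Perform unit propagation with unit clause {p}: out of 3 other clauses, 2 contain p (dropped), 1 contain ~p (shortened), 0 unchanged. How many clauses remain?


Satisfied (removed): 2
Shortened (remain): 1
Unchanged (remain): 0
Remaining = 1 + 0 = 1

1


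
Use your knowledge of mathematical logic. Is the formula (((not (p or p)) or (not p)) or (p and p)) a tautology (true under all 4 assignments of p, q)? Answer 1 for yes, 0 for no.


Check all 4 assignments:
p=0, q=0: 1
p=0, q=1: 1
p=1, q=0: 1
p=1, q=1: 1
Satisfying count = 4/4.
Tautology iff count = 4: yes.

1


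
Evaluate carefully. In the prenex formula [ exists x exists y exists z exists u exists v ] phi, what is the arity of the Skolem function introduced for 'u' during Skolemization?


Quantifier prefix: exists x exists y exists z exists u exists v
'u' is existentially quantified at position 4.
No universal quantifiers precede it.
Skolem function arity = 0 (a Skolem constant)

0


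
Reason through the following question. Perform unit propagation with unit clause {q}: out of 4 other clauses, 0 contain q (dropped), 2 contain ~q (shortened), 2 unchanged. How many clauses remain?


Satisfied (removed): 0
Shortened (remain): 2
Unchanged (remain): 2
Remaining = 2 + 2 = 4

4


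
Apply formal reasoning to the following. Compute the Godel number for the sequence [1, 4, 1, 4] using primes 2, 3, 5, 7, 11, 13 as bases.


Encode each element as an exponent of the corresponding prime:
  2^1 = 2
  3^4 = 81
  5^1 = 5
  7^4 = 2401
Product = 2 * 81 * 5 * 2401 = 1944810

1944810


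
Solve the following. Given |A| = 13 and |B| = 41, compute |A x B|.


The Cartesian product A x B contains all ordered pairs (a, b).
|A x B| = |A| * |B| = 13 * 41 = 533

533


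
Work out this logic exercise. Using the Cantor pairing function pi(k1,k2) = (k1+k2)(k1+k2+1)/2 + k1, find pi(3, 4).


k1 + k2 = 7
(k1+k2)(k1+k2+1)/2 = 7 * 8 / 2 = 28
pi = 28 + 3 = 31

31


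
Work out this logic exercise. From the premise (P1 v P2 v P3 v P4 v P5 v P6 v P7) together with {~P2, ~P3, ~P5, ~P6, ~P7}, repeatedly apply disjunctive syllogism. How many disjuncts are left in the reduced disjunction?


Original disjuncts (7): P1, P2, P3, P4, P5, P6, P7
Negated (eliminate): ~P2, ~P3, ~P5, ~P6, ~P7
Remaining disjuncts: P1, P4
Count = 7 - 5 = 2

2


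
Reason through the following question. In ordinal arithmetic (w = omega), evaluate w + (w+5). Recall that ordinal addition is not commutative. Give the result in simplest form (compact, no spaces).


Compute w + (w+5).
Ordinal + is associative but NOT commutative; for finite n>0, n + w = w but w + n stays w+n.
w + (w+5) = (w+w) + 5 = w*2+5.
Result = w*2+5

w*2+5


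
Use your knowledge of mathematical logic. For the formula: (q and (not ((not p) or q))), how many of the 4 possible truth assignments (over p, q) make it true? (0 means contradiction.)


Check all 4 assignments:
p=0, q=0: 0
p=0, q=1: 0
p=1, q=0: 0
p=1, q=1: 0
Count of True = 0

0


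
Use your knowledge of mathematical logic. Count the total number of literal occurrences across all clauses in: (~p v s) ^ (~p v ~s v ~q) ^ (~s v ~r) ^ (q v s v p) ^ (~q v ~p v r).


Counting literals in each clause:
Clause 1: 2 literal(s)
Clause 2: 3 literal(s)
Clause 3: 2 literal(s)
Clause 4: 3 literal(s)
Clause 5: 3 literal(s)
Total = 13

13


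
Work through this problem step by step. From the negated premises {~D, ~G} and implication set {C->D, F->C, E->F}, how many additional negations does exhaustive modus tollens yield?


Initial negated facts: {~D, ~G}
Apply modus tollens to closure:
  ~D and C->D  =>  ~C
  ~C and F->C  =>  ~F
  ~F and E->F  =>  ~E
Final negated: {~C, ~D, ~E, ~F, ~G}
New negations: {~C, ~E, ~F}
Count = 3

3


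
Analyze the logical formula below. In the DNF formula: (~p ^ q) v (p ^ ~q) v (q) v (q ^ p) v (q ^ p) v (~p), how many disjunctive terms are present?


A DNF formula is a disjunction of terms (conjunctions).
Terms are separated by v.
Counting the disjuncts: 6 terms.

6


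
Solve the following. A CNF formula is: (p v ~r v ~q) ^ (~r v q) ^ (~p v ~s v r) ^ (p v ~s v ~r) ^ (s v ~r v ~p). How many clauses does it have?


A CNF formula is a conjunction of clauses.
Clauses are separated by ^.
Counting the conjuncts: 5 clauses.

5


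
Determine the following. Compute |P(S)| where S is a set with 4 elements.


The power set of a set with n elements has 2^n elements.
|P(S)| = 2^4 = 16

16


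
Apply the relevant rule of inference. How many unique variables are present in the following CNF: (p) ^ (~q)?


Identify each variable that appears in the formula.
Variables found: p, q
Count = 2

2


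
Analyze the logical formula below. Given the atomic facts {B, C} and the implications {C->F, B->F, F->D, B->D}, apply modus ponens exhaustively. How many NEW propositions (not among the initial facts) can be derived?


Initial facts: {B, C}
Apply modus ponens to closure:
  C and C->F  =>  F
  F and F->D  =>  D
Final known: {B, C, D, F}
New propositions: {D, F}
Count = 2

2


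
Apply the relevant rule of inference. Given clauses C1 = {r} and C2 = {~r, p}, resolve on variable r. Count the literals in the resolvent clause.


Remove r from C1 and ~r from C2.
C1 remainder: {}
C2 remainder: {p}
Union (resolvent): {p}
Resolvent has 1 literal(s).

1


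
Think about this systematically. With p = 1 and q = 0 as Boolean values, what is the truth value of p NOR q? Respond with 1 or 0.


p = 1, q = 0
Operation: p NOR q
Evaluate: 1 NOR 0 = 0

0


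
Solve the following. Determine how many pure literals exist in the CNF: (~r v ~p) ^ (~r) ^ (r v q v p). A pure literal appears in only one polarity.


Check each variable for pure literal status:
p: mixed (not pure)
q: pure positive
r: mixed (not pure)
Pure literal count = 1

1


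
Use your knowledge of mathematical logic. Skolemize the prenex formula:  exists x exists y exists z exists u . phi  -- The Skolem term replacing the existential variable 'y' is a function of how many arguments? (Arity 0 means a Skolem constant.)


Quantifier prefix: exists x exists y exists z exists u
'y' is existentially quantified at position 2.
No universal quantifiers precede it.
Skolem function arity = 0 (a Skolem constant)

0


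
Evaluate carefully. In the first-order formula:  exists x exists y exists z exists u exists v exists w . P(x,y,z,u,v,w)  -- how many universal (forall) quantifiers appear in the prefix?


Quantifier prefix: exists x exists y exists z exists u exists v exists w
Mark each quantifier type:
  E E E E E E
Universal count = 0, Existential count = 6
Asked for universal (forall) quantifiers: 0

0


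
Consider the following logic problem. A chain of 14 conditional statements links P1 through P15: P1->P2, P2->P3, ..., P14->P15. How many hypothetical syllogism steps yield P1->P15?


With 14 implications in a chain connecting 15 propositions:
P1->P2, P2->P3, ..., P14->P15
Steps needed = (number of implications) - 1 = 14 - 1 = 13

13


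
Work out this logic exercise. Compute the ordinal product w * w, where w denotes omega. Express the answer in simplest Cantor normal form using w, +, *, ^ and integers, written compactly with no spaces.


Compute w * w.
Ordinal * is associative and left-distributive over +, but NOT commutative; for finite n>1, n*w = w but w*n stays w*n.
w * w = w^2 by definition.
Result = w^2

w^2


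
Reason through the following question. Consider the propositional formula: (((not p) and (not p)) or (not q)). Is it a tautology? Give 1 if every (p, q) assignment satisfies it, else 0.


Check all 4 assignments:
p=0, q=0: 1
p=0, q=1: 1
p=1, q=0: 1
p=1, q=1: 0
Satisfying count = 3/4.
Tautology iff count = 4: no.

0


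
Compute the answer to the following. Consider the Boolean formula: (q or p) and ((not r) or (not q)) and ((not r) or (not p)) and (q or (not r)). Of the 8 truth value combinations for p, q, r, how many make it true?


Evaluate all 8 assignments for p, q, r:
p=0, q=0, r=0: 0
p=0, q=0, r=1: 0
p=0, q=1, r=0: 1
p=0, q=1, r=1: 0
p=1, q=0, r=0: 1
p=1, q=0, r=1: 0
p=1, q=1, r=0: 1
p=1, q=1, r=1: 0
Satisfying count = 3

3


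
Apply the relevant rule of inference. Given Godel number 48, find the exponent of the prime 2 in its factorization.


Factorize 48 by dividing by 2 repeatedly.
Division steps: 2 divides 48 exactly 4 time(s).
Exponent of 2 = 4

4


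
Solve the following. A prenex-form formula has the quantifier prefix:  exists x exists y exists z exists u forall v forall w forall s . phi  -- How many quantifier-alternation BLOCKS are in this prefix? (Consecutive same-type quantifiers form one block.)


Quantifier-type sequence: E E E E A A A  (A=forall, E=exists)
Group into maximal same-type runs:
  Ex4 | Ax3
Number of blocks = 2

2


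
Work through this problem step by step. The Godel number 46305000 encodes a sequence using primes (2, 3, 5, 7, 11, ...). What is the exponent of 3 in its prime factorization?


Factorize 46305000 by dividing by 3 repeatedly.
Division steps: 3 divides 46305000 exactly 3 time(s).
Exponent of 3 = 3

3


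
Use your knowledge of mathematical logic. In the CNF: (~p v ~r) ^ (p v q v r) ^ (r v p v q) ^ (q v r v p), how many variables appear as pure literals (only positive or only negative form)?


Check each variable for pure literal status:
p: mixed (not pure)
q: pure positive
r: mixed (not pure)
Pure literal count = 1

1


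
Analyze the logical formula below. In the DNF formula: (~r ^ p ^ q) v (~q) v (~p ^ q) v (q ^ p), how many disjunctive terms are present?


A DNF formula is a disjunction of terms (conjunctions).
Terms are separated by v.
Counting the disjuncts: 4 terms.

4


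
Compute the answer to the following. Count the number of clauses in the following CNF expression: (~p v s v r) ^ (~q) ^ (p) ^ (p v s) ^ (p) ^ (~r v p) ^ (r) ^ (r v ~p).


A CNF formula is a conjunction of clauses.
Clauses are separated by ^.
Counting the conjuncts: 8 clauses.

8


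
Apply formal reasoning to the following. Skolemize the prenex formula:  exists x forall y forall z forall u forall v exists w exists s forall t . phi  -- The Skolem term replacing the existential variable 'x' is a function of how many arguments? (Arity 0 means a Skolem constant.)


Quantifier prefix: exists x forall y forall z forall u forall v exists w exists s forall t
'x' is existentially quantified at position 1.
No universal quantifiers precede it.
Skolem function arity = 0 (a Skolem constant)

0


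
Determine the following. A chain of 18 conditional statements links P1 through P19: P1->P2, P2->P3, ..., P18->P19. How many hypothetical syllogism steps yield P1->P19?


With 18 implications in a chain connecting 19 propositions:
P1->P2, P2->P3, ..., P18->P19
Steps needed = (number of implications) - 1 = 18 - 1 = 17

17


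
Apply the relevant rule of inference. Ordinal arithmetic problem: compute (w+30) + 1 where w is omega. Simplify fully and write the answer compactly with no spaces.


Compute (w+30) + 1.
Ordinal + is associative but NOT commutative; for finite n>0, n + w = w but w + n stays w+n.
By associativity: (w+30) + 1 = w + (30+1) = w+31.
Result = w+31

w+31


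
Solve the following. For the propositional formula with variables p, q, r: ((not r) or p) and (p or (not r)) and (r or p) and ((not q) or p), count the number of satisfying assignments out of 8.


Evaluate all 8 assignments for p, q, r:
p=0, q=0, r=0: 0
p=0, q=0, r=1: 0
p=0, q=1, r=0: 0
p=0, q=1, r=1: 0
p=1, q=0, r=0: 1
p=1, q=0, r=1: 1
p=1, q=1, r=0: 1
p=1, q=1, r=1: 1
Satisfying count = 4

4


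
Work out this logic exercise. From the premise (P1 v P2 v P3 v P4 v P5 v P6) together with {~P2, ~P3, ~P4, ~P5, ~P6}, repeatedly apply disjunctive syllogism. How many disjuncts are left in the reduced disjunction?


Original disjuncts (6): P1, P2, P3, P4, P5, P6
Negated (eliminate): ~P2, ~P3, ~P4, ~P5, ~P6
Remaining disjuncts: P1
Count = 6 - 5 = 1

1


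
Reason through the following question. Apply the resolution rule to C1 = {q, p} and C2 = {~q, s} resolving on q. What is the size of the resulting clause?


Remove q from C1 and ~q from C2.
C1 remainder: {p}
C2 remainder: {s}
Union (resolvent): {p, s}
Resolvent has 2 literal(s).

2


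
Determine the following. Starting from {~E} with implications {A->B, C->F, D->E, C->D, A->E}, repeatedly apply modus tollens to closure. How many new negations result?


Initial negated facts: {~E}
Apply modus tollens to closure:
  ~E and D->E  =>  ~D
  ~D and C->D  =>  ~C
  ~E and A->E  =>  ~A
Final negated: {~A, ~C, ~D, ~E}
New negations: {~A, ~C, ~D}
Count = 3

3


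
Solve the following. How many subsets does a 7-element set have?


The power set of a set with n elements has 2^n elements.
|P(S)| = 2^7 = 128

128


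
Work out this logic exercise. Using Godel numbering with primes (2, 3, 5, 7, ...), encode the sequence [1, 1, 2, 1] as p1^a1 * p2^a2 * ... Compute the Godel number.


Encode each element as an exponent of the corresponding prime:
  2^1 = 2
  3^1 = 3
  5^2 = 25
  7^1 = 7
Product = 2 * 3 * 25 * 7 = 1050

1050


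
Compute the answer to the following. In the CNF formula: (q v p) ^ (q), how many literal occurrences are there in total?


Counting literals in each clause:
Clause 1: 2 literal(s)
Clause 2: 1 literal(s)
Total = 3

3


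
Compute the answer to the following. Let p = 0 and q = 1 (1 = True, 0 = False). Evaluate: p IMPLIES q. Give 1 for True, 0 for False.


p = 0, q = 1
Operation: p IMPLIES q
Evaluate: 0 IMPLIES 1 = 1

1


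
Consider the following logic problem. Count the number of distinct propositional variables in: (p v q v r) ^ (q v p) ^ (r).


Identify each variable that appears in the formula.
Variables found: p, q, r
Count = 3

3


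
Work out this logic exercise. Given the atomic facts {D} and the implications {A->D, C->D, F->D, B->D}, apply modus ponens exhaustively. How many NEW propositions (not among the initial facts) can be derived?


Initial facts: {D}
Apply modus ponens to closure:
  (no implication fires)
Final known: {D}
New propositions: {(none)}
Count = 0

0
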